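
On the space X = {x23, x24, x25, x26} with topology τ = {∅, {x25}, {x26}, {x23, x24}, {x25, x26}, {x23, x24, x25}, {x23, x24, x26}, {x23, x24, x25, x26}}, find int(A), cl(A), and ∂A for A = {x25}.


int(A) = {x25}, cl(A) = {x25}, ∂A = ∅.

Closed sets in (X, τ) are complements of opens:
  closed(X, τ) = {∅, {x25}, {x26}, {x23, x24}, {x25, x26}, {x23, x24, x25}, {x23, x24, x26}, {x23, x24, x25, x26}}.
int(A) = ⋃ {U ∈ τ : U ⊆ A}. Opens contained in A: ∅, {x25}.
Taking the union of these: int(A) = {x25}.
cl(A) = ⋂ {C closed : A ⊆ C}. Closed sets containing A: {x25}, {x25, x26}, {x23, x24, x25}, {x23, x24, x25, x26}.
Intersecting these: cl(A) = {x25}.
∂A = cl(A) ∖ int(A) = {x25} ∖ {x25} = ∅.


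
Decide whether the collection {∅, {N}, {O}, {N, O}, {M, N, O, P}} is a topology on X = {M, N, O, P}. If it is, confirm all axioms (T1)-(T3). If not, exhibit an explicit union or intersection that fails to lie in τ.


τ IS a topology on X.

Axiom (T1): ∅ ∈ τ? Yes; X ∈ τ? Yes.
Axiom (T2/T3): check pairwise unions and intersections of members of τ.
All pairwise intersections and unions checked — each lies in τ. Therefore τ satisfies (T1), (T2), (T3): it IS a topology on X.


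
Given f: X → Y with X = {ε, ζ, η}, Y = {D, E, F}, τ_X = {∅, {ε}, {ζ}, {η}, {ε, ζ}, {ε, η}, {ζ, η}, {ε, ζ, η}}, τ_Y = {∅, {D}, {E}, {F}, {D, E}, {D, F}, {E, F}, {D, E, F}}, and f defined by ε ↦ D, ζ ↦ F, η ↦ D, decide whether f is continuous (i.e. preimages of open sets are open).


f IS continuous.

Compute f^{-1}(U) for each U ∈ τ_Y:
  U = ∅: f^{-1}(U) = ∅ ∈ τ_X ✓.
  U = {D}: f^{-1}(U) = {ε, η} ∈ τ_X ✓.
  U = {E}: f^{-1}(U) = ∅ ∈ τ_X ✓.
  U = {F}: f^{-1}(U) = {ζ} ∈ τ_X ✓.
  U = {D, E}: f^{-1}(U) = {ε, η} ∈ τ_X ✓.
  U = {D, F}: f^{-1}(U) = {ε, ζ, η} ∈ τ_X ✓.
  U = {E, F}: f^{-1}(U) = {ζ} ∈ τ_X ✓.
  U = {D, E, F}: f^{-1}(U) = {ε, ζ, η} ∈ τ_X ✓.
Every preimage lies in τ_X, so f IS continuous.


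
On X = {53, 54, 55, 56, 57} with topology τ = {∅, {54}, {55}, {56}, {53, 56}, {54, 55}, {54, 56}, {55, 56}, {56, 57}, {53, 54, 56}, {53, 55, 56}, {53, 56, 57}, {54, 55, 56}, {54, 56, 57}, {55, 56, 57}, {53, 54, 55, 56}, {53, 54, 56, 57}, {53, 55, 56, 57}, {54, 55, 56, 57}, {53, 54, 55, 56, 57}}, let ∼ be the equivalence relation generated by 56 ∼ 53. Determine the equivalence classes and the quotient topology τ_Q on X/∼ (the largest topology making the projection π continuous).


X/∼ = {[53=56], [54], [55], [57]}; |τ_Q| = 12.

Equivalence classes: [53=56], [54], [55], [57].
Quotient map π: X → X/∼ sends 53 ↦ [53=56], 54 ↦ [54], 55 ↦ [55], 56 ↦ [53=56], 57 ↦ [57].
For each subset V ⊆ X/∼, compute π^{-1}(V) ⊆ X and check whether π^{-1}(V) ∈ τ. V is open in τ_Q iff π^{-1}(V) ∈ τ.
  V = {}: π^{-1}(V) = ∅ ∈ τ ✓.
  V = {[53=56]}: π^{-1}(V) = {53, 56} ∈ τ ✓.
  V = {[54]}: π^{-1}(V) = {54} ∈ τ ✓.
  V = {[53=56], [54]}: π^{-1}(V) = {53, 54, 56} ∈ τ ✓.
  V = {[55]}: π^{-1}(V) = {55} ∈ τ ✓.
  V = {[53=56], [55]}: π^{-1}(V) = {53, 55, 56} ∈ τ ✓.
  V = {[54], [55]}: π^{-1}(V) = {54, 55} ∈ τ ✓.
  V = {[53=56], [54], [55]}: π^{-1}(V) = {53, 54, 55, 56} ∈ τ ✓.
  V = {[57]}: π^{-1}(V) = {57} ∉ τ ✗.
  V = {[53=56], [57]}: π^{-1}(V) = {53, 56, 57} ∈ τ ✓.
  V = {[54], [57]}: π^{-1}(V) = {54, 57} ∉ τ ✗.
  V = {[53=56], [54], [57]}: π^{-1}(V) = {53, 54, 56, 57} ∈ τ ✓.
  V = {[55], [57]}: π^{-1}(V) = {55, 57} ∉ τ ✗.
  V = {[53=56], [55], [57]}: π^{-1}(V) = {53, 55, 56, 57} ∈ τ ✓.
  V = {[54], [55], [57]}: π^{-1}(V) = {54, 55, 57} ∉ τ ✗.
  V = {[53=56], [54], [55], [57]}: π^{-1}(V) = {53, 54, 55, 56, 57} ∈ τ ✓.
Open sets in the quotient: τ_Q = {{}, {[53=56]}, {[54]}, {[53=56], [54]}, {[55]}, {[53=56], [55]}, {[54], [55]}, {[53=56], [54], [55]}, {[53=56], [57]}, {[53=56], [54], [57]}, {[53=56], [55], [57]}, {[53=56], [54], [55], [57]}} (12 elements).


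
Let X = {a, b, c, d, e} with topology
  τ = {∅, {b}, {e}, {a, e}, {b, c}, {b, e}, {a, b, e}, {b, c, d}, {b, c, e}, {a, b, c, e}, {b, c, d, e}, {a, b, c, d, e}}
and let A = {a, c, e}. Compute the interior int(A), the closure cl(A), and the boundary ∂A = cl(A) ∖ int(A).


int(A) = {a, e}, cl(A) = {a, c, d, e}, ∂A = {c, d}.

Closed sets in (X, τ) are complements of opens:
  closed(X, τ) = {∅, {a}, {d}, {a, d}, {a, e}, {c, d}, {a, c, d}, {a, d, e}, {b, c, d}, {a, b, c, d}, {a, c, d, e}, {a, b, c, d, e}}.
int(A) = ⋃ {U ∈ τ : U ⊆ A}. Opens contained in A: ∅, {e}, {a, e}.
Taking the union of these: int(A) = {a, e}.
cl(A) = ⋂ {C closed : A ⊆ C}. Closed sets containing A: {a, c, d, e}, {a, b, c, d, e}.
Intersecting these: cl(A) = {a, c, d, e}.
∂A = cl(A) ∖ int(A) = {a, c, d, e} ∖ {a, e} = {c, d}.


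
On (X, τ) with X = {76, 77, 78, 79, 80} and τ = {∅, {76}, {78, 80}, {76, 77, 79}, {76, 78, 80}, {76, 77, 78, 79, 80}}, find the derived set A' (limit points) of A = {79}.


A' = {77}

For each x ∈ X, list the open sets U ∈ τ with x ∈ U, then check whether U ∩ (A ∖ {x}) ≠ ∅ for every such U.
  x = 76: open {76} ∋ x has {76} ∩ (A ∖ {76}) = ∅, so x is NOT a limit point.
  x = 77: opens ∋ x are {76, 77, 79}, {76, 77, 78, 79, 80}; each meets A ∖ {77}, so x IS a limit point.
  x = 78: open {78, 80} ∋ x has {78, 80} ∩ (A ∖ {78}) = ∅, so x is NOT a limit point.
  x = 79: open {76, 77, 79} ∋ x has {76, 77, 79} ∩ (A ∖ {79}) = ∅, so x is NOT a limit point.
  x = 80: open {78, 80} ∋ x has {78, 80} ∩ (A ∖ {80}) = ∅, so x is NOT a limit point.
Collecting: A' = {77}.


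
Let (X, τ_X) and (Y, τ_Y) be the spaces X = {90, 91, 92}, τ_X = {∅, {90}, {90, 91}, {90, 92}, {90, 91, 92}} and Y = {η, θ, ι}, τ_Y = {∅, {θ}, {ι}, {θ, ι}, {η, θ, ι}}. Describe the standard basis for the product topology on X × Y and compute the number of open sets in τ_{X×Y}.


Basis B = {∅ × ∅, {90} × {θ}, {90} × {ι}, {90} × {θ, ι}, {90, 91} × {θ}, {90, 92} × {θ}, {90, 91} × {ι}, {90, 92} × {ι}, {90} × {η, θ, ι}, {90, 91, 92} × {θ}, {90, 91, 92} × {ι}, {90, 91} × {θ, ι}, {90, 92} × {θ, ι}, {90, 91} × {η, θ, ι}, {90, 92} × {η, θ, ι}, {90, 91, 92} × {θ, ι}, {90, 91, 92} × {η, θ, ι}}; |τ_{X×Y}| = 50.

Enumerate products U × V with U ∈ τ_X, V ∈ τ_Y (deduplicated):
  ∅ × ∅ = {} (∅)
  {90} × {θ} = {(90,θ)}
  {90} × {ι} = {(90,ι)}
  {90} × {θ, ι} = {(90,θ), (90,ι)}
  {90, 91} × {θ} = {(90,θ), (91,θ)}
  {90, 92} × {θ} = {(90,θ), (92,θ)}
  {90, 91} × {ι} = {(90,ι), (91,ι)}
  {90, 92} × {ι} = {(90,ι), (92,ι)}
  {90} × {η, θ, ι} = {(90,η), (90,θ), (90,ι)}
  {90, 91, 92} × {θ} = {(90,θ), (91,θ), (92,θ)}
  {90, 91, 92} × {ι} = {(90,ι), (91,ι), (92,ι)}
  {90, 91} × {θ, ι} = {(90,θ), (90,ι), (91,θ), (91,ι)}
  {90, 92} × {θ, ι} = {(90,θ), (90,ι), (92,θ), (92,ι)}
  {90, 91} × {η, θ, ι} = {(90,η), (90,θ), (90,ι), (91,η), (91,θ), (91,ι)}
  {90, 92} × {η, θ, ι} = {(90,η), (90,θ), (90,ι), (92,η), (92,θ), (92,ι)}
  {90, 91, 92} × {θ, ι} = {(90,θ), (90,ι), (91,θ), (91,ι), (92,θ), (92,ι)}
  {90, 91, 92} × {η, θ, ι} = {(90,η), (90,θ), (90,ι), (91,η), (91,θ), (91,ι), (92,η), (92,θ), (92,ι)}
These 17 distinct sets form the basis B.
Close under arbitrary unions to get τ_{X×Y}; counting gives |τ_{X×Y}| = 50.


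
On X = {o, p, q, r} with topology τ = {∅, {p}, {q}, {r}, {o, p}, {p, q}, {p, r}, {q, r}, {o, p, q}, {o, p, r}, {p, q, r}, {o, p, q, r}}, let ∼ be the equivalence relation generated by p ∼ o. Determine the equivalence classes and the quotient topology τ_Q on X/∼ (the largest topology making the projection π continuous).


X/∼ = {[o=p], [q], [r]}; |τ_Q| = 8.

Equivalence classes: [o=p], [q], [r].
Quotient map π: X → X/∼ sends o ↦ [o=p], p ↦ [o=p], q ↦ [q], r ↦ [r].
For each subset V ⊆ X/∼, compute π^{-1}(V) ⊆ X and check whether π^{-1}(V) ∈ τ. V is open in τ_Q iff π^{-1}(V) ∈ τ.
  V = {}: π^{-1}(V) = ∅ ∈ τ ✓.
  V = {[o=p]}: π^{-1}(V) = {o, p} ∈ τ ✓.
  V = {[q]}: π^{-1}(V) = {q} ∈ τ ✓.
  V = {[o=p], [q]}: π^{-1}(V) = {o, p, q} ∈ τ ✓.
  V = {[r]}: π^{-1}(V) = {r} ∈ τ ✓.
  V = {[o=p], [r]}: π^{-1}(V) = {o, p, r} ∈ τ ✓.
  V = {[q], [r]}: π^{-1}(V) = {q, r} ∈ τ ✓.
  V = {[o=p], [q], [r]}: π^{-1}(V) = {o, p, q, r} ∈ τ ✓.
Open sets in the quotient: τ_Q = {{}, {[o=p]}, {[q]}, {[o=p], [q]}, {[r]}, {[o=p], [r]}, {[q], [r]}, {[o=p], [q], [r]}} (8 elements).


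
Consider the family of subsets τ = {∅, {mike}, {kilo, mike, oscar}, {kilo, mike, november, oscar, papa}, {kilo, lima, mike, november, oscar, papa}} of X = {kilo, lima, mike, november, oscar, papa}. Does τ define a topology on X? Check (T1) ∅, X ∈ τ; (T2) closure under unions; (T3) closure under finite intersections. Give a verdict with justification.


τ IS a topology on X.

Axiom (T1): ∅ ∈ τ? Yes; X ∈ τ? Yes.
Axiom (T2/T3): check pairwise unions and intersections of members of τ.
All pairwise intersections and unions checked — each lies in τ. Therefore τ satisfies (T1), (T2), (T3): it IS a topology on X.


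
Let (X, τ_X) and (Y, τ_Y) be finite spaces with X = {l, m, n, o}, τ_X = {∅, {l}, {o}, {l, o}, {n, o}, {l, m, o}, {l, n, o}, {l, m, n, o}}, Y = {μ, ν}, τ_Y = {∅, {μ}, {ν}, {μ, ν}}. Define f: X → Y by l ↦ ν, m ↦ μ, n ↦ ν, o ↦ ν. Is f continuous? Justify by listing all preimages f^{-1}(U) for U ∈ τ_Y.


f is NOT continuous.

Compute f^{-1}(U) for each U ∈ τ_Y:
  U = ∅: f^{-1}(U) = ∅ ∈ τ_X ✓.
  U = {μ}: f^{-1}(U) = {m} ∉ τ_X ✗.
  U = {ν}: f^{-1}(U) = {l, n, o} ∈ τ_X ✓.
  U = {μ, ν}: f^{-1}(U) = {l, m, n, o} ∈ τ_X ✓.
Found U = {μ} with f^{-1}(U) = {m} not in τ_X. Therefore f is NOT continuous.


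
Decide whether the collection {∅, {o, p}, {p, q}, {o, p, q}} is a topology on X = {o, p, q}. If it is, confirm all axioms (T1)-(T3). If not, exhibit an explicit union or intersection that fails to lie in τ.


τ is NOT a topology on X.

Axiom (T1): ∅ ∈ τ? Yes; X ∈ τ? Yes.
Axiom (T2/T3): check pairwise unions and intersections of members of τ.
Counterexample for (T3): {o, p} ∩ {p, q} = {p} ∉ τ. Therefore τ is NOT a topology.


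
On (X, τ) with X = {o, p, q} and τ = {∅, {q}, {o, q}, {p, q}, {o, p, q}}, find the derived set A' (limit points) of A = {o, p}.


A' = ∅

For each x ∈ X, list the open sets U ∈ τ with x ∈ U, then check whether U ∩ (A ∖ {x}) ≠ ∅ for every such U.
  x = o: open {o, q} ∋ x has {o, q} ∩ (A ∖ {o}) = ∅, so x is NOT a limit point.
  x = p: open {p, q} ∋ x has {p, q} ∩ (A ∖ {p}) = ∅, so x is NOT a limit point.
  x = q: open {q} ∋ x has {q} ∩ (A ∖ {q}) = ∅, so x is NOT a limit point.
Collecting: A' = ∅.


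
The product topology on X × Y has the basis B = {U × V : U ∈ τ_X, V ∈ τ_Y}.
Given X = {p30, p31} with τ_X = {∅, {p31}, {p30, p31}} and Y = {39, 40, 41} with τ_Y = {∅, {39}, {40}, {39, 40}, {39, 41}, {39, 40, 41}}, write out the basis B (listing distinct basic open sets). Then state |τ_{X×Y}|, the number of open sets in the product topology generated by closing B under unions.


Basis B = {∅ × ∅, {p31} × {39}, {p31} × {40}, {p30, p31} × {39}, {p30, p31} × {40}, {p31} × {39, 40}, {p31} × {39, 41}, {p31} × {39, 40, 41}, {p30, p31} × {39, 40}, {p30, p31} × {39, 41}, {p30, p31} × {39, 40, 41}}; |τ_{X×Y}| = 18.

Enumerate products U × V with U ∈ τ_X, V ∈ τ_Y (deduplicated):
  ∅ × ∅ = {} (∅)
  {p31} × {39} = {(p31,39)}
  {p31} × {40} = {(p31,40)}
  {p30, p31} × {39} = {(p30,39), (p31,39)}
  {p30, p31} × {40} = {(p30,40), (p31,40)}
  {p31} × {39, 40} = {(p31,39), (p31,40)}
  {p31} × {39, 41} = {(p31,39), (p31,41)}
  {p31} × {39, 40, 41} = {(p31,39), (p31,40), (p31,41)}
  {p30, p31} × {39, 40} = {(p30,39), (p30,40), (p31,39), (p31,40)}
  {p30, p31} × {39, 41} = {(p30,39), (p30,41), (p31,39), (p31,41)}
  {p30, p31} × {39, 40, 41} = {(p30,39), (p30,40), (p30,41), (p31,39), (p31,40), (p31,41)}
These 11 distinct sets form the basis B.
Close under arbitrary unions to get τ_{X×Y}; counting gives |τ_{X×Y}| = 18.


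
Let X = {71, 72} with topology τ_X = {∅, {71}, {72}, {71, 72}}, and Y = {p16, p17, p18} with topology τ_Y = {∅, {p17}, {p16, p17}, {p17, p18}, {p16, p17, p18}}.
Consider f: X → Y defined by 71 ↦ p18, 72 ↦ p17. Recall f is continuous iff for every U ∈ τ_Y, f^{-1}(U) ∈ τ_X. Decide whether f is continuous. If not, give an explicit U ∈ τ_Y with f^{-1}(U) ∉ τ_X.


f IS continuous.

Compute f^{-1}(U) for each U ∈ τ_Y:
  U = ∅: f^{-1}(U) = ∅ ∈ τ_X ✓.
  U = {p17}: f^{-1}(U) = {72} ∈ τ_X ✓.
  U = {p16, p17}: f^{-1}(U) = {72} ∈ τ_X ✓.
  U = {p17, p18}: f^{-1}(U) = {71, 72} ∈ τ_X ✓.
  U = {p16, p17, p18}: f^{-1}(U) = {71, 72} ∈ τ_X ✓.
Every preimage lies in τ_X, so f IS continuous.


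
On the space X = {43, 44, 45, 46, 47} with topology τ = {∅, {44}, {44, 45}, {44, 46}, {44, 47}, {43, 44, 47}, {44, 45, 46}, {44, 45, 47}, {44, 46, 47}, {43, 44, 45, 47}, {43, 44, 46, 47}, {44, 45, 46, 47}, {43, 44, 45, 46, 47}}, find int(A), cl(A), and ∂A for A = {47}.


int(A) = ∅, cl(A) = {43, 47}, ∂A = {43, 47}.

Closed sets in (X, τ) are complements of opens:
  closed(X, τ) = {∅, {43}, {45}, {46}, {43, 45}, {43, 46}, {43, 47}, {45, 46}, {43, 45, 46}, {43, 45, 47}, {43, 46, 47}, {43, 45, 46, 47}, {43, 44, 45, 46, 47}}.
int(A) = ⋃ {U ∈ τ : U ⊆ A}. Opens contained in A: ∅.
Taking the union of these: int(A) = ∅.
cl(A) = ⋂ {C closed : A ⊆ C}. Closed sets containing A: {43, 47}, {43, 45, 47}, {43, 46, 47}, {43, 45, 46, 47}, {43, 44, 45, 46, 47}.
Intersecting these: cl(A) = {43, 47}.
∂A = cl(A) ∖ int(A) = {43, 47} ∖ ∅ = {43, 47}.


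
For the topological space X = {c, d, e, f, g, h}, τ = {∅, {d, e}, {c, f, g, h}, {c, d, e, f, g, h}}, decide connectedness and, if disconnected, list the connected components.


(X, τ) is disconnected; components = [{d, e}, {c, f, g, h}].

Find clopen sets (U ∈ τ with X ∖ U ∈ τ):
  U = ∅, X ∖ U = {c, d, e, f, g, h} — both open, so U is clopen.
  U = {d, e}, X ∖ U = {c, f, g, h} — both open, so U is clopen.
  U = {c, f, g, h}, X ∖ U = {d, e} — both open, so U is clopen.
  U = {c, d, e, f, g, h}, X ∖ U = ∅ — both open, so U is clopen.
Nontrivial clopen(s) exist: e.g. {d, e}. So (X, τ) is disconnected.
Compute connected components by grouping points that agree on all clopens:
  component: {d, e}
  component: {c, f, g, h}


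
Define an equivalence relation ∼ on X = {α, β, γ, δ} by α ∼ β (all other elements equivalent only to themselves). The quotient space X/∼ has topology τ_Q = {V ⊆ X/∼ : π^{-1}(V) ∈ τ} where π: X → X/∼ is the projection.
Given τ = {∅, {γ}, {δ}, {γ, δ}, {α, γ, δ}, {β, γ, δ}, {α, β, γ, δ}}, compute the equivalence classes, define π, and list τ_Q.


X/∼ = {[α=β], [γ], [δ]}; |τ_Q| = 5.

Equivalence classes: [α=β], [γ], [δ].
Quotient map π: X → X/∼ sends α ↦ [α=β], β ↦ [α=β], γ ↦ [γ], δ ↦ [δ].
For each subset V ⊆ X/∼, compute π^{-1}(V) ⊆ X and check whether π^{-1}(V) ∈ τ. V is open in τ_Q iff π^{-1}(V) ∈ τ.
  V = {}: π^{-1}(V) = ∅ ∈ τ ✓.
  V = {[α=β]}: π^{-1}(V) = {α, β} ∉ τ ✗.
  V = {[γ]}: π^{-1}(V) = {γ} ∈ τ ✓.
  V = {[α=β], [γ]}: π^{-1}(V) = {α, β, γ} ∉ τ ✗.
  V = {[δ]}: π^{-1}(V) = {δ} ∈ τ ✓.
  V = {[α=β], [δ]}: π^{-1}(V) = {α, β, δ} ∉ τ ✗.
  V = {[γ], [δ]}: π^{-1}(V) = {γ, δ} ∈ τ ✓.
  V = {[α=β], [γ], [δ]}: π^{-1}(V) = {α, β, γ, δ} ∈ τ ✓.
Open sets in the quotient: τ_Q = {{}, {[γ]}, {[δ]}, {[γ], [δ]}, {[α=β], [γ], [δ]}} (5 elements).


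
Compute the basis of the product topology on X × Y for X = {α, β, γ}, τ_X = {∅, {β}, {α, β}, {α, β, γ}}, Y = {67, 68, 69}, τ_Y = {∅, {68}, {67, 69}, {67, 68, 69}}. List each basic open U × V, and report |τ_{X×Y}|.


Basis B = {∅ × ∅, {β} × {68}, {α, β} × {68}, {β} × {67, 69}, {α, β, γ} × {68}, {β} × {67, 68, 69}, {α, β} × {67, 69}, {α, β} × {67, 68, 69}, {α, β, γ} × {67, 69}, {α, β, γ} × {67, 68, 69}}; |τ_{X×Y}| = 16.

Enumerate products U × V with U ∈ τ_X, V ∈ τ_Y (deduplicated):
  ∅ × ∅ = {} (∅)
  {β} × {68} = {(β,68)}
  {α, β} × {68} = {(α,68), (β,68)}
  {β} × {67, 69} = {(β,67), (β,69)}
  {α, β, γ} × {68} = {(α,68), (β,68), (γ,68)}
  {β} × {67, 68, 69} = {(β,67), (β,68), (β,69)}
  {α, β} × {67, 69} = {(α,67), (α,69), (β,67), (β,69)}
  {α, β} × {67, 68, 69} = {(α,67), (α,68), (α,69), (β,67), (β,68), (β,69)}
  {α, β, γ} × {67, 69} = {(α,67), (α,69), (β,67), (β,69), (γ,67), (γ,69)}
  {α, β, γ} × {67, 68, 69} = {(α,67), (α,68), (α,69), (β,67), (β,68), (β,69), (γ,67), (γ,68), (γ,69)}
These 10 distinct sets form the basis B.
Close under arbitrary unions to get τ_{X×Y}; counting gives |τ_{X×Y}| = 16.


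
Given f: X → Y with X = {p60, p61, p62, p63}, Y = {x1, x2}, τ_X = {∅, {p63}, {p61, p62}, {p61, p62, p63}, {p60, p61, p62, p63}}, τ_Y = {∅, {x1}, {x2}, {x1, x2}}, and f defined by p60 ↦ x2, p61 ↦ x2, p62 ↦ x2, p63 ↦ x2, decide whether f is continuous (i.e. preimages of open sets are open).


f IS continuous.

Compute f^{-1}(U) for each U ∈ τ_Y:
  U = ∅: f^{-1}(U) = ∅ ∈ τ_X ✓.
  U = {x1}: f^{-1}(U) = ∅ ∈ τ_X ✓.
  U = {x2}: f^{-1}(U) = {p60, p61, p62, p63} ∈ τ_X ✓.
  U = {x1, x2}: f^{-1}(U) = {p60, p61, p62, p63} ∈ τ_X ✓.
Every preimage lies in τ_X, so f IS continuous.


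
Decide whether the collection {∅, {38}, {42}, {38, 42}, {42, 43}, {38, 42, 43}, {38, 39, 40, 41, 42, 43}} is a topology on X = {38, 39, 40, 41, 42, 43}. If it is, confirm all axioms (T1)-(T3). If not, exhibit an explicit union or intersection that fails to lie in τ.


τ IS a topology on X.

Axiom (T1): ∅ ∈ τ? Yes; X ∈ τ? Yes.
Axiom (T2/T3): check pairwise unions and intersections of members of τ.
All pairwise intersections and unions checked — each lies in τ. Therefore τ satisfies (T1), (T2), (T3): it IS a topology on X.


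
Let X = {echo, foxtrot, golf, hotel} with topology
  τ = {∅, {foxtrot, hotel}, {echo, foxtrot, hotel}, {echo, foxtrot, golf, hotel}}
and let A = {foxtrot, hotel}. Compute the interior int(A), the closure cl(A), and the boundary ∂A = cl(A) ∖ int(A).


int(A) = {foxtrot, hotel}, cl(A) = {echo, foxtrot, golf, hotel}, ∂A = {echo, golf}.

Closed sets in (X, τ) are complements of opens:
  closed(X, τ) = {∅, {golf}, {echo, golf}, {echo, foxtrot, golf, hotel}}.
int(A) = ⋃ {U ∈ τ : U ⊆ A}. Opens contained in A: ∅, {foxtrot, hotel}.
Taking the union of these: int(A) = {foxtrot, hotel}.
cl(A) = ⋂ {C closed : A ⊆ C}. Closed sets containing A: {echo, foxtrot, golf, hotel}.
Intersecting these: cl(A) = {echo, foxtrot, golf, hotel}.
∂A = cl(A) ∖ int(A) = {echo, foxtrot, golf, hotel} ∖ {foxtrot, hotel} = {echo, golf}.


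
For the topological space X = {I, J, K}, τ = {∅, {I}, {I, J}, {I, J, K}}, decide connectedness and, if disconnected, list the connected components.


(X, τ) is connected.

Find clopen sets (U ∈ τ with X ∖ U ∈ τ):
  U = ∅, X ∖ U = {I, J, K} — both open, so U is clopen.
  U = {I, J, K}, X ∖ U = ∅ — both open, so U is clopen.
Only trivial clopens (∅ and X) exist, so (X, τ) is connected.
Compute connected components by grouping points that agree on all clopens:
  component: {I, J, K}


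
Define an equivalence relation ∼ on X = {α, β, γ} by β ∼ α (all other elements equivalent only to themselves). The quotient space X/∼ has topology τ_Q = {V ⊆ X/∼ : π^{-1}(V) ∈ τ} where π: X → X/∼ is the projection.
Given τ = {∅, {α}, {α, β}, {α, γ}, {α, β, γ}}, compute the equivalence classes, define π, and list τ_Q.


X/∼ = {[α=β], [γ]}; |τ_Q| = 3.

Equivalence classes: [α=β], [γ].
Quotient map π: X → X/∼ sends α ↦ [α=β], β ↦ [α=β], γ ↦ [γ].
For each subset V ⊆ X/∼, compute π^{-1}(V) ⊆ X and check whether π^{-1}(V) ∈ τ. V is open in τ_Q iff π^{-1}(V) ∈ τ.
  V = {}: π^{-1}(V) = ∅ ∈ τ ✓.
  V = {[α=β]}: π^{-1}(V) = {α, β} ∈ τ ✓.
  V = {[γ]}: π^{-1}(V) = {γ} ∉ τ ✗.
  V = {[α=β], [γ]}: π^{-1}(V) = {α, β, γ} ∈ τ ✓.
Open sets in the quotient: τ_Q = {{}, {[α=β]}, {[α=β], [γ]}} (3 elements).


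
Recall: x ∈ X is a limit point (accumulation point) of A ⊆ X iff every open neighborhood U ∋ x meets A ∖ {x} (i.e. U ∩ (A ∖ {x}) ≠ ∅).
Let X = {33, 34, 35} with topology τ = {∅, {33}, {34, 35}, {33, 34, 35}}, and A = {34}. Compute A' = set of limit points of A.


A' = {35}

For each x ∈ X, list the open sets U ∈ τ with x ∈ U, then check whether U ∩ (A ∖ {x}) ≠ ∅ for every such U.
  x = 33: open {33} ∋ x has {33} ∩ (A ∖ {33}) = ∅, so x is NOT a limit point.
  x = 34: open {34, 35} ∋ x has {34, 35} ∩ (A ∖ {34}) = ∅, so x is NOT a limit point.
  x = 35: opens ∋ x are {34, 35}, {33, 34, 35}; each meets A ∖ {35}, so x IS a limit point.
Collecting: A' = {35}.


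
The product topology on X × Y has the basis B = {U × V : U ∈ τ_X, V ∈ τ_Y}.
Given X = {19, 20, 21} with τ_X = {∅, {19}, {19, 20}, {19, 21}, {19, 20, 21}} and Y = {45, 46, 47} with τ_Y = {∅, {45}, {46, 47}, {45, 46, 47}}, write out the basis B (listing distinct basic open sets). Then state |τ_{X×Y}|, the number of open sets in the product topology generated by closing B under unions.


Basis B = {∅ × ∅, {19} × {45}, {19, 20} × {45}, {19, 21} × {45}, {19} × {46, 47}, {19} × {45, 46, 47}, {19, 20, 21} × {45}, {19, 20} × {46, 47}, {19, 21} × {46, 47}, {19, 20} × {45, 46, 47}, {19, 21} × {45, 46, 47}, {19, 20, 21} × {46, 47}, {19, 20, 21} × {45, 46, 47}}; |τ_{X×Y}| = 25.

Enumerate products U × V with U ∈ τ_X, V ∈ τ_Y (deduplicated):
  ∅ × ∅ = {} (∅)
  {19} × {45} = {(19,45)}
  {19, 20} × {45} = {(19,45), (20,45)}
  {19, 21} × {45} = {(19,45), (21,45)}
  {19} × {46, 47} = {(19,46), (19,47)}
  {19} × {45, 46, 47} = {(19,45), (19,46), (19,47)}
  {19, 20, 21} × {45} = {(19,45), (20,45), (21,45)}
  {19, 20} × {46, 47} = {(19,46), (19,47), (20,46), (20,47)}
  {19, 21} × {46, 47} = {(19,46), (19,47), (21,46), (21,47)}
  {19, 20} × {45, 46, 47} = {(19,45), (19,46), (19,47), (20,45), (20,46), (20,47)}
  {19, 21} × {45, 46, 47} = {(19,45), (19,46), (19,47), (21,45), (21,46), (21,47)}
  {19, 20, 21} × {46, 47} = {(19,46), (19,47), (20,46), (20,47), (21,46), (21,47)}
  {19, 20, 21} × {45, 46, 47} = {(19,45), (19,46), (19,47), (20,45), (20,46), (20,47), (21,45), (21,46), (21,47)}
These 13 distinct sets form the basis B.
Close under arbitrary unions to get τ_{X×Y}; counting gives |τ_{X×Y}| = 25.


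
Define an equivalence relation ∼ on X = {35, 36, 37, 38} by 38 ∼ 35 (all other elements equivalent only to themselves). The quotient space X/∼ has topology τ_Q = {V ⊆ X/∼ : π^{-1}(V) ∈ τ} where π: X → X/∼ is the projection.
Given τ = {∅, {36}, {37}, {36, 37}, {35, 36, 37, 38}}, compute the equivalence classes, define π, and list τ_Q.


X/∼ = {[35=38], [36], [37]}; |τ_Q| = 5.

Equivalence classes: [35=38], [36], [37].
Quotient map π: X → X/∼ sends 35 ↦ [35=38], 36 ↦ [36], 37 ↦ [37], 38 ↦ [35=38].
For each subset V ⊆ X/∼, compute π^{-1}(V) ⊆ X and check whether π^{-1}(V) ∈ τ. V is open in τ_Q iff π^{-1}(V) ∈ τ.
  V = {}: π^{-1}(V) = ∅ ∈ τ ✓.
  V = {[35=38]}: π^{-1}(V) = {35, 38} ∉ τ ✗.
  V = {[36]}: π^{-1}(V) = {36} ∈ τ ✓.
  V = {[35=38], [36]}: π^{-1}(V) = {35, 36, 38} ∉ τ ✗.
  V = {[37]}: π^{-1}(V) = {37} ∈ τ ✓.
  V = {[35=38], [37]}: π^{-1}(V) = {35, 37, 38} ∉ τ ✗.
  V = {[36], [37]}: π^{-1}(V) = {36, 37} ∈ τ ✓.
  V = {[35=38], [36], [37]}: π^{-1}(V) = {35, 36, 37, 38} ∈ τ ✓.
Open sets in the quotient: τ_Q = {{}, {[36]}, {[37]}, {[36], [37]}, {[35=38], [36], [37]}} (5 elements).


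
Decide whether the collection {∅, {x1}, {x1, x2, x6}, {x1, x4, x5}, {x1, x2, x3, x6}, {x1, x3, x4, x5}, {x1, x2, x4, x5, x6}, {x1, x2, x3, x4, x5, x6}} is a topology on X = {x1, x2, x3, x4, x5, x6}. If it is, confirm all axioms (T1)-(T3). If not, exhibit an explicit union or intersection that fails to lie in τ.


τ is NOT a topology on X.

Axiom (T1): ∅ ∈ τ? Yes; X ∈ τ? Yes.
Axiom (T2/T3): check pairwise unions and intersections of members of τ.
Counterexample for (T3): {x1, x2, x3, x6} ∩ {x1, x3, x4, x5} = {x1, x3} ∉ τ. Therefore τ is NOT a topology.


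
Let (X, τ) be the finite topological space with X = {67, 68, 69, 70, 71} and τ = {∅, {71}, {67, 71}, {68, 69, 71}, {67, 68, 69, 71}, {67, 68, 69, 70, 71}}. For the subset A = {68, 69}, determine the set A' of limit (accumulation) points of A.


A' = {68, 69, 70}

For each x ∈ X, list the open sets U ∈ τ with x ∈ U, then check whether U ∩ (A ∖ {x}) ≠ ∅ for every such U.
  x = 67: open {67, 71} ∋ x has {67, 71} ∩ (A ∖ {67}) = ∅, so x is NOT a limit point.
  x = 68: opens ∋ x are {68, 69, 71}, {67, 68, 69, 71}, {67, 68, 69, 70, 71}; each meets A ∖ {68}, so x IS a limit point.
  x = 69: opens ∋ x are {68, 69, 71}, {67, 68, 69, 71}, {67, 68, 69, 70, 71}; each meets A ∖ {69}, so x IS a limit point.
  x = 70: opens ∋ x are {67, 68, 69, 70, 71}; each meets A ∖ {70}, so x IS a limit point.
  x = 71: open {71} ∋ x has {71} ∩ (A ∖ {71}) = ∅, so x is NOT a limit point.
Collecting: A' = {68, 69, 70}.


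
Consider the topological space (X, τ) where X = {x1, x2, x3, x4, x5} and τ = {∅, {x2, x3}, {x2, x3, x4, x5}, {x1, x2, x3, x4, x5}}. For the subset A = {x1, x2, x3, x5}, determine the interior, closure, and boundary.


int(A) = {x2, x3}, cl(A) = {x1, x2, x3, x4, x5}, ∂A = {x1, x4, x5}.

Closed sets in (X, τ) are complements of opens:
  closed(X, τ) = {∅, {x1}, {x1, x4, x5}, {x1, x2, x3, x4, x5}}.
int(A) = ⋃ {U ∈ τ : U ⊆ A}. Opens contained in A: ∅, {x2, x3}.
Taking the union of these: int(A) = {x2, x3}.
cl(A) = ⋂ {C closed : A ⊆ C}. Closed sets containing A: {x1, x2, x3, x4, x5}.
Intersecting these: cl(A) = {x1, x2, x3, x4, x5}.
∂A = cl(A) ∖ int(A) = {x1, x2, x3, x4, x5} ∖ {x2, x3} = {x1, x4, x5}.


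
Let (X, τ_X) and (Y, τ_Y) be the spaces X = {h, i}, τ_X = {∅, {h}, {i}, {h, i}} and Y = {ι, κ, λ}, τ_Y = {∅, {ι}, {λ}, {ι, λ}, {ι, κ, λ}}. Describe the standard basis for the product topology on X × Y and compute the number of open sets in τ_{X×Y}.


Basis B = {∅ × ∅, {h} × {ι}, {h} × {λ}, {i} × {ι}, {i} × {λ}, {h} × {ι, λ}, {h, i} × {ι}, {h, i} × {λ}, {i} × {ι, λ}, {h} × {ι, κ, λ}, {i} × {ι, κ, λ}, {h, i} × {ι, λ}, {h, i} × {ι, κ, λ}}; |τ_{X×Y}| = 25.

Enumerate products U × V with U ∈ τ_X, V ∈ τ_Y (deduplicated):
  ∅ × ∅ = {} (∅)
  {h} × {ι} = {(h,ι)}
  {h} × {λ} = {(h,λ)}
  {i} × {ι} = {(i,ι)}
  {i} × {λ} = {(i,λ)}
  {h} × {ι, λ} = {(h,ι), (h,λ)}
  {h, i} × {ι} = {(h,ι), (i,ι)}
  {h, i} × {λ} = {(h,λ), (i,λ)}
  {i} × {ι, λ} = {(i,ι), (i,λ)}
  {h} × {ι, κ, λ} = {(h,ι), (h,κ), (h,λ)}
  {i} × {ι, κ, λ} = {(i,ι), (i,κ), (i,λ)}
  {h, i} × {ι, λ} = {(h,ι), (h,λ), (i,ι), (i,λ)}
  {h, i} × {ι, κ, λ} = {(h,ι), (h,κ), (h,λ), (i,ι), (i,κ), (i,λ)}
These 13 distinct sets form the basis B.
Close under arbitrary unions to get τ_{X×Y}; counting gives |τ_{X×Y}| = 25.


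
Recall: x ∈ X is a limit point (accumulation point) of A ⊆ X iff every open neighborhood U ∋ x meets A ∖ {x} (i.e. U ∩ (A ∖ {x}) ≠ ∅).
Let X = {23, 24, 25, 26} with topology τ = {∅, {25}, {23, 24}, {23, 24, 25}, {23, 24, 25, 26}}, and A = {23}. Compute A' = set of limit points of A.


A' = {24, 26}

For each x ∈ X, list the open sets U ∈ τ with x ∈ U, then check whether U ∩ (A ∖ {x}) ≠ ∅ for every such U.
  x = 23: open {23, 24} ∋ x has {23, 24} ∩ (A ∖ {23}) = ∅, so x is NOT a limit point.
  x = 24: opens ∋ x are {23, 24}, {23, 24, 25}, {23, 24, 25, 26}; each meets A ∖ {24}, so x IS a limit point.
  x = 25: open {25} ∋ x has {25} ∩ (A ∖ {25}) = ∅, so x is NOT a limit point.
  x = 26: opens ∋ x are {23, 24, 25, 26}; each meets A ∖ {26}, so x IS a limit point.
Collecting: A' = {24, 26}.


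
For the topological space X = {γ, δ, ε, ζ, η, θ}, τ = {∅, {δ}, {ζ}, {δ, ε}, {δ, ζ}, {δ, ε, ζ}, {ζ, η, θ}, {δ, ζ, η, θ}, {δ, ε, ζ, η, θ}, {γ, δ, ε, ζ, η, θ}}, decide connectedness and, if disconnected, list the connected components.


(X, τ) is connected.

Find clopen sets (U ∈ τ with X ∖ U ∈ τ):
  U = ∅, X ∖ U = {γ, δ, ε, ζ, η, θ} — both open, so U is clopen.
  U = {γ, δ, ε, ζ, η, θ}, X ∖ U = ∅ — both open, so U is clopen.
Only trivial clopens (∅ and X) exist, so (X, τ) is connected.
Compute connected components by grouping points that agree on all clopens:
  component: {γ, δ, ε, ζ, η, θ}


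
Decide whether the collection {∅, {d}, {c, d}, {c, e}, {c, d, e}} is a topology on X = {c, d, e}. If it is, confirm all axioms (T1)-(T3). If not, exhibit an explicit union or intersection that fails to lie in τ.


τ is NOT a topology on X.

Axiom (T1): ∅ ∈ τ? Yes; X ∈ τ? Yes.
Axiom (T2/T3): check pairwise unions and intersections of members of τ.
Counterexample for (T3): {c, d} ∩ {c, e} = {c} ∉ τ. Therefore τ is NOT a topology.


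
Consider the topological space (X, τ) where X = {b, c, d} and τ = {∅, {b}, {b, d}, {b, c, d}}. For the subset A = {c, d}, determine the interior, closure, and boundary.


int(A) = ∅, cl(A) = {c, d}, ∂A = {c, d}.

Closed sets in (X, τ) are complements of opens:
  closed(X, τ) = {∅, {c}, {c, d}, {b, c, d}}.
int(A) = ⋃ {U ∈ τ : U ⊆ A}. Opens contained in A: ∅.
Taking the union of these: int(A) = ∅.
cl(A) = ⋂ {C closed : A ⊆ C}. Closed sets containing A: {c, d}, {b, c, d}.
Intersecting these: cl(A) = {c, d}.
∂A = cl(A) ∖ int(A) = {c, d} ∖ ∅ = {c, d}.


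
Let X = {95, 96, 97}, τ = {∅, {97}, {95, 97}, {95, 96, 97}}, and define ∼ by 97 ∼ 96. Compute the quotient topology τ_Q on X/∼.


X/∼ = {[95], [96=97]}; |τ_Q| = 2.

Equivalence classes: [95], [96=97].
Quotient map π: X → X/∼ sends 95 ↦ [95], 96 ↦ [96=97], 97 ↦ [96=97].
For each subset V ⊆ X/∼, compute π^{-1}(V) ⊆ X and check whether π^{-1}(V) ∈ τ. V is open in τ_Q iff π^{-1}(V) ∈ τ.
  V = {}: π^{-1}(V) = ∅ ∈ τ ✓.
  V = {[95]}: π^{-1}(V) = {95} ∉ τ ✗.
  V = {[96=97]}: π^{-1}(V) = {96, 97} ∉ τ ✗.
  V = {[95], [96=97]}: π^{-1}(V) = {95, 96, 97} ∈ τ ✓.
Open sets in the quotient: τ_Q = {{}, {[95], [96=97]}} (2 elements).


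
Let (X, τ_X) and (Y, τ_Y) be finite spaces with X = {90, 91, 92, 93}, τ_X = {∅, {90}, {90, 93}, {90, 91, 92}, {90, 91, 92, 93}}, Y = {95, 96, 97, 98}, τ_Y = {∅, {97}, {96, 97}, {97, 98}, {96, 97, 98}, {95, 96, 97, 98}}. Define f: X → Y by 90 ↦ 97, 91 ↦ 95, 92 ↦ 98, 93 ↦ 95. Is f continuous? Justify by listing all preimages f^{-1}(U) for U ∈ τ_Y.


f is NOT continuous.

Compute f^{-1}(U) for each U ∈ τ_Y:
  U = ∅: f^{-1}(U) = ∅ ∈ τ_X ✓.
  U = {97}: f^{-1}(U) = {90} ∈ τ_X ✓.
  U = {96, 97}: f^{-1}(U) = {90} ∈ τ_X ✓.
  U = {97, 98}: f^{-1}(U) = {90, 92} ∉ τ_X ✗.
  U = {96, 97, 98}: f^{-1}(U) = {90, 92} ∉ τ_X ✗.
  U = {95, 96, 97, 98}: f^{-1}(U) = {90, 91, 92, 93} ∈ τ_X ✓.
Found U = {97, 98} with f^{-1}(U) = {90, 92} not in τ_X. Therefore f is NOT continuous.


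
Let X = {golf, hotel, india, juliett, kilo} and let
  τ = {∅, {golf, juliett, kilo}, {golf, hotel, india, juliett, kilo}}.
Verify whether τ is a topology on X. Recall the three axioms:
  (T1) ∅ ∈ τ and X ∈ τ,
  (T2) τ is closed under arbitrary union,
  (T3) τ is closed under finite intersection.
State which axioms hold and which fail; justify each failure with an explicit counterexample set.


τ IS a topology on X.

Axiom (T1): ∅ ∈ τ? Yes; X ∈ τ? Yes.
Axiom (T2/T3): check pairwise unions and intersections of members of τ.
All pairwise intersections and unions checked — each lies in τ. Therefore τ satisfies (T1), (T2), (T3): it IS a topology on X.


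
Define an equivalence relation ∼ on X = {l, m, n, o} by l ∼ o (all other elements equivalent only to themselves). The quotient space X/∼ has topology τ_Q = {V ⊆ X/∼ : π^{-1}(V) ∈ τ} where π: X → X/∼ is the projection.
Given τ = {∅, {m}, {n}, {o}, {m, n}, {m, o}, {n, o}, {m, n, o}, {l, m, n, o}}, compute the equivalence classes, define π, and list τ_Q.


X/∼ = {[l=o], [m], [n]}; |τ_Q| = 5.

Equivalence classes: [l=o], [m], [n].
Quotient map π: X → X/∼ sends l ↦ [l=o], m ↦ [m], n ↦ [n], o ↦ [l=o].
For each subset V ⊆ X/∼, compute π^{-1}(V) ⊆ X and check whether π^{-1}(V) ∈ τ. V is open in τ_Q iff π^{-1}(V) ∈ τ.
  V = {}: π^{-1}(V) = ∅ ∈ τ ✓.
  V = {[l=o]}: π^{-1}(V) = {l, o} ∉ τ ✗.
  V = {[m]}: π^{-1}(V) = {m} ∈ τ ✓.
  V = {[l=o], [m]}: π^{-1}(V) = {l, m, o} ∉ τ ✗.
  V = {[n]}: π^{-1}(V) = {n} ∈ τ ✓.
  V = {[l=o], [n]}: π^{-1}(V) = {l, n, o} ∉ τ ✗.
  V = {[m], [n]}: π^{-1}(V) = {m, n} ∈ τ ✓.
  V = {[l=o], [m], [n]}: π^{-1}(V) = {l, m, n, o} ∈ τ ✓.
Open sets in the quotient: τ_Q = {{}, {[m]}, {[n]}, {[m], [n]}, {[l=o], [m], [n]}} (5 elements).


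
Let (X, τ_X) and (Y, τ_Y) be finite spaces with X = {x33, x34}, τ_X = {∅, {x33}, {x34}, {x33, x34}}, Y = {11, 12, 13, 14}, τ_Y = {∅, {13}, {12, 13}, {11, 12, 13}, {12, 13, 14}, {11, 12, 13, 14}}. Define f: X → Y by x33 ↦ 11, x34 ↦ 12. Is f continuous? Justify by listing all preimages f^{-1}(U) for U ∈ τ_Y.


f IS continuous.

Compute f^{-1}(U) for each U ∈ τ_Y:
  U = ∅: f^{-1}(U) = ∅ ∈ τ_X ✓.
  U = {13}: f^{-1}(U) = ∅ ∈ τ_X ✓.
  U = {12, 13}: f^{-1}(U) = {x34} ∈ τ_X ✓.
  U = {11, 12, 13}: f^{-1}(U) = {x33, x34} ∈ τ_X ✓.
  U = {12, 13, 14}: f^{-1}(U) = {x34} ∈ τ_X ✓.
  U = {11, 12, 13, 14}: f^{-1}(U) = {x33, x34} ∈ τ_X ✓.
Every preimage lies in τ_X, so f IS continuous.


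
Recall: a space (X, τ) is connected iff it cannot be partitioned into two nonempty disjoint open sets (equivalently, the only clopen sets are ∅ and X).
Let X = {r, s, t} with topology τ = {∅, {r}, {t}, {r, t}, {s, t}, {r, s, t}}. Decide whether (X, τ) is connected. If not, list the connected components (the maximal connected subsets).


(X, τ) is disconnected; components = [{r}, {s, t}].

Find clopen sets (U ∈ τ with X ∖ U ∈ τ):
  U = ∅, X ∖ U = {r, s, t} — both open, so U is clopen.
  U = {r}, X ∖ U = {s, t} — both open, so U is clopen.
  U = {s, t}, X ∖ U = {r} — both open, so U is clopen.
  U = {r, s, t}, X ∖ U = ∅ — both open, so U is clopen.
Nontrivial clopen(s) exist: e.g. {r}. So (X, τ) is disconnected.
Compute connected components by grouping points that agree on all clopens:
  component: {r}
  component: {s, t}


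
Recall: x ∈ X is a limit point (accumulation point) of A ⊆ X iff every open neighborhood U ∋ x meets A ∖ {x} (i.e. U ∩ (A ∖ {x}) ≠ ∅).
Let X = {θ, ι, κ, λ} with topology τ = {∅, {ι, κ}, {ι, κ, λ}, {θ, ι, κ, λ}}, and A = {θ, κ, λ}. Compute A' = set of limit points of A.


A' = {θ, ι, λ}

For each x ∈ X, list the open sets U ∈ τ with x ∈ U, then check whether U ∩ (A ∖ {x}) ≠ ∅ for every such U.
  x = θ: opens ∋ x are {θ, ι, κ, λ}; each meets A ∖ {θ}, so x IS a limit point.
  x = ι: opens ∋ x are {ι, κ}, {ι, κ, λ}, {θ, ι, κ, λ}; each meets A ∖ {ι}, so x IS a limit point.
  x = κ: open {ι, κ} ∋ x has {ι, κ} ∩ (A ∖ {κ}) = ∅, so x is NOT a limit point.
  x = λ: opens ∋ x are {ι, κ, λ}, {θ, ι, κ, λ}; each meets A ∖ {λ}, so x IS a limit point.
Collecting: A' = {θ, ι, λ}.


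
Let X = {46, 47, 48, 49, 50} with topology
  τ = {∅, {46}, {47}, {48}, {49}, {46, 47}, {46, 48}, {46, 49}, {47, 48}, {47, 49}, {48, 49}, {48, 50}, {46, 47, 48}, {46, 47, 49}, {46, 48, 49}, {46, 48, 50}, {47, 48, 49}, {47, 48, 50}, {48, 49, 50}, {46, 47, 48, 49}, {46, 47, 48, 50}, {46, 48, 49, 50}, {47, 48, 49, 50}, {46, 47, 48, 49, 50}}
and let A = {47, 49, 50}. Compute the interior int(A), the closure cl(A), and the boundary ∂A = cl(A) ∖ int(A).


int(A) = {47, 49}, cl(A) = {47, 49, 50}, ∂A = {50}.

Closed sets in (X, τ) are complements of opens:
  closed(X, τ) = {∅, {46}, {47}, {49}, {50}, {46, 47}, {46, 49}, {46, 50}, {47, 49}, {47, 50}, {48, 50}, {49, 50}, {46, 47, 49}, {46, 47, 50}, {46, 48, 50}, {46, 49, 50}, {47, 48, 50}, {47, 49, 50}, {48, 49, 50}, {46, 47, 48, 50}, {46, 47, 49, 50}, {46, 48, 49, 50}, {47, 48, 49, 50}, {46, 47, 48, 49, 50}}.
int(A) = ⋃ {U ∈ τ : U ⊆ A}. Opens contained in A: ∅, {47}, {49}, {47, 49}.
Taking the union of these: int(A) = {47, 49}.
cl(A) = ⋂ {C closed : A ⊆ C}. Closed sets containing A: {47, 49, 50}, {46, 47, 49, 50}, {47, 48, 49, 50}, {46, 47, 48, 49, 50}.
Intersecting these: cl(A) = {47, 49, 50}.
∂A = cl(A) ∖ int(A) = {47, 49, 50} ∖ {47, 49} = {50}.


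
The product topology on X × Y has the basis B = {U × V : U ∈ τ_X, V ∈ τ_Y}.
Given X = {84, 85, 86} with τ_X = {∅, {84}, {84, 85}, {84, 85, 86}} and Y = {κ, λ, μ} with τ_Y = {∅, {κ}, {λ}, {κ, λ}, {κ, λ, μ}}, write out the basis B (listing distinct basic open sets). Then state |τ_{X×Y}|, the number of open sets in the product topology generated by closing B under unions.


Basis B = {∅ × ∅, {84} × {κ}, {84} × {λ}, {84} × {κ, λ}, {84, 85} × {κ}, {84, 85} × {λ}, {84} × {κ, λ, μ}, {84, 85, 86} × {κ}, {84, 85, 86} × {λ}, {84, 85} × {κ, λ}, {84, 85} × {κ, λ, μ}, {84, 85, 86} × {κ, λ}, {84, 85, 86} × {κ, λ, μ}}; |τ_{X×Y}| = 30.

Enumerate products U × V with U ∈ τ_X, V ∈ τ_Y (deduplicated):
  ∅ × ∅ = {} (∅)
  {84} × {κ} = {(84,κ)}
  {84} × {λ} = {(84,λ)}
  {84} × {κ, λ} = {(84,κ), (84,λ)}
  {84, 85} × {κ} = {(84,κ), (85,κ)}
  {84, 85} × {λ} = {(84,λ), (85,λ)}
  {84} × {κ, λ, μ} = {(84,κ), (84,λ), (84,μ)}
  {84, 85, 86} × {κ} = {(84,κ), (85,κ), (86,κ)}
  {84, 85, 86} × {λ} = {(84,λ), (85,λ), (86,λ)}
  {84, 85} × {κ, λ} = {(84,κ), (84,λ), (85,κ), (85,λ)}
  {84, 85} × {κ, λ, μ} = {(84,κ), (84,λ), (84,μ), (85,κ), (85,λ), (85,μ)}
  {84, 85, 86} × {κ, λ} = {(84,κ), (84,λ), (85,κ), (85,λ), (86,κ), (86,λ)}
  {84, 85, 86} × {κ, λ, μ} = {(84,κ), (84,λ), (84,μ), (85,κ), (85,λ), (85,μ), (86,κ), (86,λ), (86,μ)}
These 13 distinct sets form the basis B.
Close under arbitrary unions to get τ_{X×Y}; counting gives |τ_{X×Y}| = 30.


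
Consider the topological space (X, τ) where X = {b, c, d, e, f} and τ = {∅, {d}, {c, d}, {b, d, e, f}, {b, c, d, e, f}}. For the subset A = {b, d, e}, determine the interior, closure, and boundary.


int(A) = {d}, cl(A) = {b, c, d, e, f}, ∂A = {b, c, e, f}.

Closed sets in (X, τ) are complements of opens:
  closed(X, τ) = {∅, {c}, {b, e, f}, {b, c, e, f}, {b, c, d, e, f}}.
int(A) = ⋃ {U ∈ τ : U ⊆ A}. Opens contained in A: ∅, {d}.
Taking the union of these: int(A) = {d}.
cl(A) = ⋂ {C closed : A ⊆ C}. Closed sets containing A: {b, c, d, e, f}.
Intersecting these: cl(A) = {b, c, d, e, f}.
∂A = cl(A) ∖ int(A) = {b, c, d, e, f} ∖ {d} = {b, c, e, f}.


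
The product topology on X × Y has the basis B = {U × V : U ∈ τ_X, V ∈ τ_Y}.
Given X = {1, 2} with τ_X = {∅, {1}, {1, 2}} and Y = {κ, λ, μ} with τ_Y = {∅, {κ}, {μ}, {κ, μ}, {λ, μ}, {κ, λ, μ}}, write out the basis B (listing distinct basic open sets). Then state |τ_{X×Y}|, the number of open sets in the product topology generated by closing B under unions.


Basis B = {∅ × ∅, {1} × {κ}, {1} × {μ}, {1} × {κ, μ}, {1, 2} × {κ}, {1} × {λ, μ}, {1, 2} × {μ}, {1} × {κ, λ, μ}, {1, 2} × {κ, μ}, {1, 2} × {λ, μ}, {1, 2} × {κ, λ, μ}}; |τ_{X×Y}| = 18.

Enumerate products U × V with U ∈ τ_X, V ∈ τ_Y (deduplicated):
  ∅ × ∅ = {} (∅)
  {1} × {κ} = {(1,κ)}
  {1} × {μ} = {(1,μ)}
  {1} × {κ, μ} = {(1,κ), (1,μ)}
  {1, 2} × {κ} = {(1,κ), (2,κ)}
  {1} × {λ, μ} = {(1,λ), (1,μ)}
  {1, 2} × {μ} = {(1,μ), (2,μ)}
  {1} × {κ, λ, μ} = {(1,κ), (1,λ), (1,μ)}
  {1, 2} × {κ, μ} = {(1,κ), (1,μ), (2,κ), (2,μ)}
  {1, 2} × {λ, μ} = {(1,λ), (1,μ), (2,λ), (2,μ)}
  {1, 2} × {κ, λ, μ} = {(1,κ), (1,λ), (1,μ), (2,κ), (2,λ), (2,μ)}
These 11 distinct sets form the basis B.
Close under arbitrary unions to get τ_{X×Y}; counting gives |τ_{X×Y}| = 18.
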